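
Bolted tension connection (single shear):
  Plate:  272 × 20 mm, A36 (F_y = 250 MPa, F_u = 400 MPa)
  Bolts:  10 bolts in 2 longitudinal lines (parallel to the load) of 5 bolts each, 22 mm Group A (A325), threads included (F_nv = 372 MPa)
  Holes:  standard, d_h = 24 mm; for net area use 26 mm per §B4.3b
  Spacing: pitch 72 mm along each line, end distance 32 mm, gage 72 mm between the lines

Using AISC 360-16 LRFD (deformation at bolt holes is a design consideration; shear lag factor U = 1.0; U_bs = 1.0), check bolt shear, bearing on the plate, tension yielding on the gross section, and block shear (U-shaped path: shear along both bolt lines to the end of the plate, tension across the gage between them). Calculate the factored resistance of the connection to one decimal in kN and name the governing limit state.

1060.6 kN (bolt shear governs)

Bolt shear: A_b = π(22)²/4 = 380.13 mm². φR_n = 0.75 × 372 × 380.13 × 10 × 1 = 1060.6 kN.
Bearing (20 mm plate, F_u = 400 MPa): end bolts L_c = 32 − 24/2 = 20, R_n = min(1.2×20×20×400, 2.4×22×20×400) = 192 kN/bolt; interior L_c = 72 − 24 = 48, R_n = 422.4 kN/bolt. φR_n = 0.75 × (2×192 + 8×422.4) = 2822.4 kN.
Tension yield (gross): A_g = 272×20 = 5440 mm². φR_n = 0.90 × 250 × 5440 = 1224.0 kN.
Block shear: shear path 2×[32+4×72] = 2×320 mm, A_gv = 12800, A_nv = 2×(320 − 4.5×26)×20 = 8120 mm²; tension across gage: (72 − 1×26)×20 = 920 mm². R_n = min(0.6×400×8120, 0.6×250×12800) + 1.0×400×920 = min(1948.8, 1920) + 368 = 2288 kN. φR_n = 0.75 × 2288 = 1716.0 kN.
Governing: min(1060.6, 2822.4, 1224.0, 1716.0) = 1060.6 kN → bolt shear.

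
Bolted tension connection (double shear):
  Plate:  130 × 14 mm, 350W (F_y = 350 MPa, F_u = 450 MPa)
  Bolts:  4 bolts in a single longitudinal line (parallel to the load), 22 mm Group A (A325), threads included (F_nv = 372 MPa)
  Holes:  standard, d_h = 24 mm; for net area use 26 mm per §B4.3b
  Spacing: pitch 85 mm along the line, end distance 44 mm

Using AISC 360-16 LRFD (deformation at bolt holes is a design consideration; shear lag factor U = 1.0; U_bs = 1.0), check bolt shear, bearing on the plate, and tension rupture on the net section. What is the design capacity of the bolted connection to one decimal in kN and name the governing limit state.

491.4 kN (net-section rupture governs)

Bolt shear: A_b = π(22)²/4 = 380.13 mm². φR_n = 0.75 × 372 × 380.13 × 4 × 2 = 848.5 kN.
Bearing (14 mm plate, F_u = 450 MPa): end bolts L_c = 44 − 24/2 = 32, R_n = min(1.2×32×14×450, 2.4×22×14×450) = 241.92 kN/bolt; interior L_c = 85 − 24 = 61, R_n = 332.64 kN/bolt. φR_n = 0.75 × (1×241.92 + 3×332.64) = 929.9 kN.
Tension rupture (net): A_n = (130 − 1×26)×14 = 1456 mm² (U = 1.0, A_e = A_n). φR_n = 0.75 × 450 × 1456 = 491.4 kN.
Governing: min(848.5, 929.9, 491.4) = 491.4 kN → net-section rupture.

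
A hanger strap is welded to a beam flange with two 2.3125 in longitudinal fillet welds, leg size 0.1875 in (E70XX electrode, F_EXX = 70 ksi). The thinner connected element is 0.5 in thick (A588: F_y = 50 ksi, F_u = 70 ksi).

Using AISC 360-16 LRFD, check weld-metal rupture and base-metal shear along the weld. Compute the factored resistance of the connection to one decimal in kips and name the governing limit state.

Weld metal: throat = 0.707×0.1875 = 0.13256 in, L = 2×2.3125 = 4.625 in. φR_n = 0.75 × 0.6 × 70 × 0.13256 × 4.625 = 19.3 kips.
Base metal shear (0.5 in plate): yield φR_n = 1.0×0.6×50×0.5×4.625 = 69.4 kips; rupture φR_n = 0.75×0.6×70×0.5×4.625 = 72.8 kips; take 69.4 kips (yield).
Governing: min(19.3, 69.4) = 19.3 kips → weld metal.

19.3 kips (weld metal governs)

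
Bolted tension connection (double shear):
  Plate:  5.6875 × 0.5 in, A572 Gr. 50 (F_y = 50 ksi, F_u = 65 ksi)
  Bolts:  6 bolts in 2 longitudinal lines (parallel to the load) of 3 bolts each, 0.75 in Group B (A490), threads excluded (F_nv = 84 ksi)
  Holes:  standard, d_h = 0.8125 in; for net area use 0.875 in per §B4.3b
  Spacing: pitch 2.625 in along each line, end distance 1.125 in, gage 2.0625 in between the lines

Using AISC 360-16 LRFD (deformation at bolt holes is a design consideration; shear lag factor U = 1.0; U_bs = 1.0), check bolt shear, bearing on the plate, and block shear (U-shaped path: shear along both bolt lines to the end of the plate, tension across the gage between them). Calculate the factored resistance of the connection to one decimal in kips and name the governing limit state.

151.4 kips (block shear governs)

Bolt shear: A_b = π(0.75)²/4 = 0.44179 in². φR_n = 0.75 × 84 × 0.44179 × 6 × 2 = 334.0 kips.
Bearing (0.5 in plate, F_u = 65 ksi): end bolts L_c = 1.125 − 0.8125/2 = 0.71875, R_n = min(1.2×0.71875×0.5×65, 2.4×0.75×0.5×65) = 28.031 kips/bolt; interior L_c = 2.625 − 0.8125 = 1.8125, R_n = 58.5 kips/bolt. φR_n = 0.75 × (2×28.031 + 4×58.5) = 217.5 kips.
Block shear: shear path 2×[1.125+2×2.625] = 2×6.375 in, A_gv = 6.375, A_nv = 2×(6.375 − 2.5×0.875)×0.5 = 4.1875 in²; tension across gage: (2.0625 − 1×0.875)×0.5 = 0.59375 in². R_n = min(0.6×65×4.1875, 0.6×50×6.375) + 1.0×65×0.59375 = min(163.31, 191.25) + 38.594 = 201.9 kips. φR_n = 0.75 × 201.9 = 151.4 kips.
Governing: min(334.0, 217.5, 151.4) = 151.4 kips → block shear.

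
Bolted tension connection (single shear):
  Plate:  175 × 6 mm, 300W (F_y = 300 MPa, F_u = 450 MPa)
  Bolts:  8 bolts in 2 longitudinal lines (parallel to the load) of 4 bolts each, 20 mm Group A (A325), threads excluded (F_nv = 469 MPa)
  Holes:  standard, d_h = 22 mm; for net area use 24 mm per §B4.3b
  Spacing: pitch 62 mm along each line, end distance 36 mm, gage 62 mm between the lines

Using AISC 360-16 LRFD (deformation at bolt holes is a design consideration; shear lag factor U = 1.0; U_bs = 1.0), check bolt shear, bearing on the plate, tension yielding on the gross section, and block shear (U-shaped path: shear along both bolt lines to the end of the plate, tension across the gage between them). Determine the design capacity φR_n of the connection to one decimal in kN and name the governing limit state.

283.5 kN (gross-section yield governs)

Bolt shear: A_b = π(20)²/4 = 314.16 mm². φR_n = 0.75 × 469 × 314.16 × 8 × 1 = 884.0 kN.
Bearing (6 mm plate, F_u = 450 MPa): end bolts L_c = 36 − 22/2 = 25, R_n = min(1.2×25×6×450, 2.4×20×6×450) = 81 kN/bolt; interior L_c = 62 − 22 = 40, R_n = 129.6 kN/bolt. φR_n = 0.75 × (2×81 + 6×129.6) = 704.7 kN.
Tension yield (gross): A_g = 175×6 = 1050 mm². φR_n = 0.90 × 300 × 1050 = 283.5 kN.
Block shear: shear path 2×[36+3×62] = 2×222 mm, A_gv = 2664, A_nv = 2×(222 − 3.5×24)×6 = 1656 mm²; tension across gage: (62 − 1×24)×6 = 228 mm². R_n = min(0.6×450×1656, 0.6×300×2664) + 1.0×450×228 = min(447.12, 479.52) + 102.6 = 549.72 kN. φR_n = 0.75 × 549.72 = 412.3 kN.
Governing: min(884.0, 704.7, 283.5, 412.3) = 283.5 kN → gross-section yield.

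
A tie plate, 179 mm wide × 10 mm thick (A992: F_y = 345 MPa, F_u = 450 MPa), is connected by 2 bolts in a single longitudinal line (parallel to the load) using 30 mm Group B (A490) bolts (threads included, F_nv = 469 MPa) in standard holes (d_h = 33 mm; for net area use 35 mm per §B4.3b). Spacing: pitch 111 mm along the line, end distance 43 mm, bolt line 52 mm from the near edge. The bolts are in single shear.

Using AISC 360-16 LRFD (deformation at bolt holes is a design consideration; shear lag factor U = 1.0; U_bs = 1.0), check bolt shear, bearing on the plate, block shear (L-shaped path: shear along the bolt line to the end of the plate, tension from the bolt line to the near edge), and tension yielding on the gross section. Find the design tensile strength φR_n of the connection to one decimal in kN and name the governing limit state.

322.0 kN (block shear governs)

Bolt shear: A_b = π(30)²/4 = 706.86 mm². φR_n = 0.75 × 469 × 706.86 × 2 × 1 = 497.3 kN.
Bearing (10 mm plate, F_u = 450 MPa): end bolts L_c = 43 − 33/2 = 26.5, R_n = min(1.2×26.5×10×450, 2.4×30×10×450) = 143.1 kN/bolt; interior L_c = 111 − 33 = 78, R_n = 324 kN/bolt. φR_n = 0.75 × (1×143.1 + 1×324) = 350.3 kN.
Block shear: shear path 1×[43+1×111] = 1×154 mm, A_gv = 1540, A_nv = 1×(154 − 1.5×35)×10 = 1015 mm²; tension to near edge: (52 − 0.5×35)×10 = 345 mm². R_n = min(0.6×450×1015, 0.6×345×1540) + 1.0×450×345 = min(274.05, 318.78) + 155.25 = 429.3 kN. φR_n = 0.75 × 429.3 = 322.0 kN.
Tension yield (gross): A_g = 179×10 = 1790 mm². φR_n = 0.90 × 345 × 1790 = 555.8 kN.
Governing: min(497.3, 350.3, 322.0, 555.8) = 322.0 kN → block shear.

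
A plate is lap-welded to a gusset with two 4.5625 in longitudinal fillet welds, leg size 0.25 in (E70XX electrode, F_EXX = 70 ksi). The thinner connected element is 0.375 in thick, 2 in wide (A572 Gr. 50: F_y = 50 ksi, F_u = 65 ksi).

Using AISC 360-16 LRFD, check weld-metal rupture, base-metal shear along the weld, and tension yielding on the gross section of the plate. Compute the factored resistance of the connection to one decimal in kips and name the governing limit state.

Weld metal: throat = 0.707×0.25 = 0.17675 in, L = 2×4.5625 = 9.125 in. φR_n = 0.75 × 0.6 × 70 × 0.17675 × 9.125 = 50.8 kips.
Base metal shear (0.375 in plate): yield φR_n = 1.0×0.6×50×0.375×9.125 = 102.7 kips; rupture φR_n = 0.75×0.6×65×0.375×9.125 = 100.1 kips; take 100.1 kips (rupture).
Tension yield (gross): A_g = 2×0.375 = 0.75 in². φR_n = 0.90 × 50 × 0.75 = 33.8 kips.
Governing: min(50.8, 100.1, 33.8) = 33.8 kips → gross-section yield.

33.8 kips (gross-section yield governs)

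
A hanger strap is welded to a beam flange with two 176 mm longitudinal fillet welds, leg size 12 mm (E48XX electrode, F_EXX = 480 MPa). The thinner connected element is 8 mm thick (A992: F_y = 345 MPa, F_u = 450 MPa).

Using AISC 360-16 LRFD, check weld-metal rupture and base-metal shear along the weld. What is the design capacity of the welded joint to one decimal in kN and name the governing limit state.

570.2 kN (base-metal shear governs)

Weld metal: throat = 0.707×12 = 8.484 mm, L = 2×176 = 352 mm. φR_n = 0.75 × 0.6 × 480 × 8.484 × 352 = 645.1 kN.
Base metal shear (8 mm plate): yield φR_n = 1.0×0.6×345×8×352 = 582.9 kN; rupture φR_n = 0.75×0.6×450×8×352 = 570.2 kN; take 570.2 kN (rupture).
Governing: min(645.1, 570.2) = 570.2 kN → base-metal shear.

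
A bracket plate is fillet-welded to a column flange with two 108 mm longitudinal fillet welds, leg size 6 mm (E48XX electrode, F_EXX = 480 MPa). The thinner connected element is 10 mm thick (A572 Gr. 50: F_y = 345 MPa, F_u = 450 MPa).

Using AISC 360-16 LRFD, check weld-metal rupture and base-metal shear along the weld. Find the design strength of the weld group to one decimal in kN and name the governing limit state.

Weld metal: throat = 0.707×6 = 4.242 mm, L = 2×108 = 216 mm. φR_n = 0.75 × 0.6 × 480 × 4.242 × 216 = 197.9 kN.
Base metal shear (10 mm plate): yield φR_n = 1.0×0.6×345×10×216 = 447.1 kN; rupture φR_n = 0.75×0.6×450×10×216 = 437.4 kN; take 437.4 kN (rupture).
Governing: min(197.9, 437.4) = 197.9 kN → weld metal.

197.9 kN (weld metal governs)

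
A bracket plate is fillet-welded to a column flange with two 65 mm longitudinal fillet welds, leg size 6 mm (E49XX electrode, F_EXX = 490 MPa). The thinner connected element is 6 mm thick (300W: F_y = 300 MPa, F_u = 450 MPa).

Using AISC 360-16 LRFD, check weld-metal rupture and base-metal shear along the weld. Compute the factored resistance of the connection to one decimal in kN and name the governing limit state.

Weld metal: throat = 0.707×6 = 4.242 mm, L = 2×65 = 130 mm. φR_n = 0.75 × 0.6 × 490 × 4.242 × 130 = 121.6 kN.
Base metal shear (6 mm plate): yield φR_n = 1.0×0.6×300×6×130 = 140.4 kN; rupture φR_n = 0.75×0.6×450×6×130 = 158.0 kN; take 140.4 kN (yield).
Governing: min(121.6, 140.4) = 121.6 kN → weld metal.

121.6 kN (weld metal governs)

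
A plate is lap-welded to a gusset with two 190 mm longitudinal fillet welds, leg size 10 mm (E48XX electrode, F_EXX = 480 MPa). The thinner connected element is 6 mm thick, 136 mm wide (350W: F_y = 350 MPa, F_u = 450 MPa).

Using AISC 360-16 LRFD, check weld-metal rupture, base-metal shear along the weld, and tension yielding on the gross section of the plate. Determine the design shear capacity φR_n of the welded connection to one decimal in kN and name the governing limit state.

Weld metal: throat = 0.707×10 = 7.07 mm, L = 2×190 = 380 mm. φR_n = 0.75 × 0.6 × 480 × 7.07 × 380 = 580.3 kN.
Base metal shear (6 mm plate): yield φR_n = 1.0×0.6×350×6×380 = 478.8 kN; rupture φR_n = 0.75×0.6×450×6×380 = 461.7 kN; take 461.7 kN (rupture).
Tension yield (gross): A_g = 136×6 = 816 mm². φR_n = 0.90 × 350 × 816 = 257.0 kN.
Governing: min(580.3, 461.7, 257.0) = 257.0 kN → gross-section yield.

257.0 kN (gross-section yield governs)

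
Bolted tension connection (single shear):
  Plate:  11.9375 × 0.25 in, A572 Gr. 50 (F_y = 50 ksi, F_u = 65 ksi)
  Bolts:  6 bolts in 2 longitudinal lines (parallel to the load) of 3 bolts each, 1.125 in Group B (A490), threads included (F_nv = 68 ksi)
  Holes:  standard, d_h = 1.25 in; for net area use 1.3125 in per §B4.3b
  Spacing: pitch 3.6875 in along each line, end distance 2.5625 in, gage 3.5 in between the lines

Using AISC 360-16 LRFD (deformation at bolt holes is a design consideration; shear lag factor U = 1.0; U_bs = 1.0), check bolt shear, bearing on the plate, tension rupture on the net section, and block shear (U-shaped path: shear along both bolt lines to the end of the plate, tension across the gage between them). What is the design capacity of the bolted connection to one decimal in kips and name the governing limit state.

113.5 kips (net-section rupture governs)

Bolt shear: A_b = π(1.125)²/4 = 0.99402 in². φR_n = 0.75 × 68 × 0.99402 × 6 × 1 = 304.2 kips.
Bearing (0.25 in plate, F_u = 65 ksi): end bolts L_c = 2.5625 − 1.25/2 = 1.9375, R_n = min(1.2×1.9375×0.25×65, 2.4×1.125×0.25×65) = 37.781 kips/bolt; interior L_c = 3.6875 − 1.25 = 2.4375, R_n = 43.875 kips/bolt. φR_n = 0.75 × (2×37.781 + 4×43.875) = 188.3 kips.
Tension rupture (net): A_n = (11.9375 − 2×1.3125)×0.25 = 2.3281 in² (U = 1.0, A_e = A_n). φR_n = 0.75 × 65 × 2.3281 = 113.5 kips.
Block shear: shear path 2×[2.5625+2×3.6875] = 2×9.9375 in, A_gv = 4.9688, A_nv = 2×(9.9375 − 2.5×1.3125)×0.25 = 3.3281 in²; tension across gage: (3.5 − 1×1.3125)×0.25 = 0.54688 in². R_n = min(0.6×65×3.3281, 0.6×50×4.9688) + 1.0×65×0.54688 = min(129.8, 149.06) + 35.547 = 165.35 kips. φR_n = 0.75 × 165.35 = 124.0 kips.
Governing: min(304.2, 188.3, 113.5, 124.0) = 113.5 kips → net-section rupture.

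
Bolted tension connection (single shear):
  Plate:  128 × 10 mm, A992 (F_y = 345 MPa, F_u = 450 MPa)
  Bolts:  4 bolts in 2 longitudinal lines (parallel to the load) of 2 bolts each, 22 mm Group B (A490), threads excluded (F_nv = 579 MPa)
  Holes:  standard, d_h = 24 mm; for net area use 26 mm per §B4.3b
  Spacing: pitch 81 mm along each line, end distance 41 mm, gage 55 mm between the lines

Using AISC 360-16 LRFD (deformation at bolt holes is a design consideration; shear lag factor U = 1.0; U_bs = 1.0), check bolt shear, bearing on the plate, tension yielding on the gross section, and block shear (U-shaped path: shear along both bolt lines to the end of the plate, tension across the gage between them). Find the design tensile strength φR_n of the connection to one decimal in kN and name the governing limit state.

397.4 kN (gross-section yield governs)

Bolt shear: A_b = π(22)²/4 = 380.13 mm². φR_n = 0.75 × 579 × 380.13 × 4 × 1 = 660.3 kN.
Bearing (10 mm plate, F_u = 450 MPa): end bolts L_c = 41 − 24/2 = 29, R_n = min(1.2×29×10×450, 2.4×22×10×450) = 156.6 kN/bolt; interior L_c = 81 − 24 = 57, R_n = 237.6 kN/bolt. φR_n = 0.75 × (2×156.6 + 2×237.6) = 591.3 kN.
Tension yield (gross): A_g = 128×10 = 1280 mm². φR_n = 0.90 × 345 × 1280 = 397.4 kN.
Block shear: shear path 2×[41+1×81] = 2×122 mm, A_gv = 2440, A_nv = 2×(122 − 1.5×26)×10 = 1660 mm²; tension across gage: (55 − 1×26)×10 = 290 mm². R_n = min(0.6×450×1660, 0.6×345×2440) + 1.0×450×290 = min(448.2, 505.08) + 130.5 = 578.7 kN. φR_n = 0.75 × 578.7 = 434.0 kN.
Governing: min(660.3, 591.3, 397.4, 434.0) = 397.4 kN → gross-section yield.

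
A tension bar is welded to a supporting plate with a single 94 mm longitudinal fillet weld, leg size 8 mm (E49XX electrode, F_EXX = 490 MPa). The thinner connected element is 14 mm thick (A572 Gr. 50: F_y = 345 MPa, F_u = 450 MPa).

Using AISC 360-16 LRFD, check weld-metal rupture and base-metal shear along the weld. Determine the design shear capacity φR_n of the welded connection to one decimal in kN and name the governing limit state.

117.2 kN (weld metal governs)

Weld metal: throat = 0.707×8 = 5.656 mm, L = 94 mm. φR_n = 0.75 × 0.6 × 490 × 5.656 × 94 = 117.2 kN.
Base metal shear (14 mm plate): yield φR_n = 1.0×0.6×345×14×94 = 272.4 kN; rupture φR_n = 0.75×0.6×450×14×94 = 266.5 kN; take 266.5 kN (rupture).
Governing: min(117.2, 266.5) = 117.2 kN → weld metal.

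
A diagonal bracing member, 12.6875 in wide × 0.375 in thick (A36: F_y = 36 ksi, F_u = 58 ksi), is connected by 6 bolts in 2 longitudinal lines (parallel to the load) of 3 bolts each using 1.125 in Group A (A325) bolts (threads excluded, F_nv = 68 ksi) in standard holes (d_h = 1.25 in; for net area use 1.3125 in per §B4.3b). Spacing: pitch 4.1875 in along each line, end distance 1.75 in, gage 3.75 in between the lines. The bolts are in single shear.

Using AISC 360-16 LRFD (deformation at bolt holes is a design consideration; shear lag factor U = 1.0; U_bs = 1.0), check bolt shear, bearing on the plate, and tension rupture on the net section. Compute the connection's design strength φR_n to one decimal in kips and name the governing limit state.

164.1 kips (net-section rupture governs)

Bolt shear: A_b = π(1.125)²/4 = 0.99402 in². φR_n = 0.75 × 68 × 0.99402 × 6 × 1 = 304.2 kips.
Bearing (0.375 in plate, F_u = 58 ksi): end bolts L_c = 1.75 − 1.25/2 = 1.125, R_n = min(1.2×1.125×0.375×58, 2.4×1.125×0.375×58) = 29.363 kips/bolt; interior L_c = 4.1875 − 1.25 = 2.9375, R_n = 58.725 kips/bolt. φR_n = 0.75 × (2×29.363 + 4×58.725) = 220.2 kips.
Tension rupture (net): A_n = (12.6875 − 2×1.3125)×0.375 = 3.7734 in² (U = 1.0, A_e = A_n). φR_n = 0.75 × 58 × 3.7734 = 164.1 kips.
Governing: min(304.2, 220.2, 164.1) = 164.1 kips → net-section rupture.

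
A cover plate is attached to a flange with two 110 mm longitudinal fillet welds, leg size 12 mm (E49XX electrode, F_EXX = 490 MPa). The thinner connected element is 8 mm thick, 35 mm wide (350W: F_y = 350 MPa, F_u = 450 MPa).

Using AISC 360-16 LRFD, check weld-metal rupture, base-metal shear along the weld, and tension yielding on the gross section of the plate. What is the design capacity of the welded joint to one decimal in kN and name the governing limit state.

Weld metal: throat = 0.707×12 = 8.484 mm, L = 2×110 = 220 mm. φR_n = 0.75 × 0.6 × 490 × 8.484 × 220 = 411.6 kN.
Base metal shear (8 mm plate): yield φR_n = 1.0×0.6×350×8×220 = 369.6 kN; rupture φR_n = 0.75×0.6×450×8×220 = 356.4 kN; take 356.4 kN (rupture).
Tension yield (gross): A_g = 35×8 = 280 mm². φR_n = 0.90 × 350 × 280 = 88.2 kN.
Governing: min(411.6, 356.4, 88.2) = 88.2 kN → gross-section yield.

88.2 kN (gross-section yield governs)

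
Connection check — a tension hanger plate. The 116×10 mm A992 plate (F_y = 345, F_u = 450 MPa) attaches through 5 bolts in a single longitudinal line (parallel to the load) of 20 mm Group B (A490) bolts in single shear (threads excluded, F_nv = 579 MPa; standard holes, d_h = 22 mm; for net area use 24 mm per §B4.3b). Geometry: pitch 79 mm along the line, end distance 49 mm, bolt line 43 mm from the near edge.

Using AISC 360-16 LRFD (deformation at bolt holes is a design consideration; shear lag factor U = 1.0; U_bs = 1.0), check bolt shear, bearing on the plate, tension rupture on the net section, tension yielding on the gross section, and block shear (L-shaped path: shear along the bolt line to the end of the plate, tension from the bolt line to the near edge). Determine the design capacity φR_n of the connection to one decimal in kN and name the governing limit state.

Bolt shear: A_b = π(20)²/4 = 314.16 mm². φR_n = 0.75 × 579 × 314.16 × 5 × 1 = 682.1 kN.
Bearing (10 mm plate, F_u = 450 MPa): end bolts L_c = 49 − 22/2 = 38, R_n = min(1.2×38×10×450, 2.4×20×10×450) = 205.2 kN/bolt; interior L_c = 79 − 22 = 57, R_n = 216 kN/bolt. φR_n = 0.75 × (1×205.2 + 4×216) = 801.9 kN.
Tension rupture (net): A_n = (116 − 1×24)×10 = 920 mm² (U = 1.0, A_e = A_n). φR_n = 0.75 × 450 × 920 = 310.5 kN.
Tension yield (gross): A_g = 116×10 = 1160 mm². φR_n = 0.90 × 345 × 1160 = 360.2 kN.
Block shear: shear path 1×[49+4×79] = 1×365 mm, A_gv = 3650, A_nv = 1×(365 − 4.5×24)×10 = 2570 mm²; tension to near edge: (43 − 0.5×24)×10 = 310 mm². R_n = min(0.6×450×2570, 0.6×345×3650) + 1.0×450×310 = min(693.9, 755.55) + 139.5 = 833.4 kN. φR_n = 0.75 × 833.4 = 625.1 kN.
Governing: min(682.1, 801.9, 310.5, 360.2, 625.1) = 310.5 kN → net-section rupture.

310.5 kN (net-section rupture governs)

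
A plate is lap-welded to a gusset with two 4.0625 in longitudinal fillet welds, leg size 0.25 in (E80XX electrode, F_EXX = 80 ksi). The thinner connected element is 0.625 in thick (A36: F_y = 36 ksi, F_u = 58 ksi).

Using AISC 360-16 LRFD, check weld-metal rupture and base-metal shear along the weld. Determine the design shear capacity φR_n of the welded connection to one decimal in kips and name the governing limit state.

Weld metal: throat = 0.707×0.25 = 0.17675 in, L = 2×4.0625 = 8.125 in. φR_n = 0.75 × 0.6 × 80 × 0.17675 × 8.125 = 51.7 kips.
Base metal shear (0.625 in plate): yield φR_n = 1.0×0.6×36×0.625×8.125 = 109.7 kips; rupture φR_n = 0.75×0.6×58×0.625×8.125 = 132.5 kips; take 109.7 kips (yield).
Governing: min(51.7, 109.7) = 51.7 kips → weld metal.

51.7 kips (weld metal governs)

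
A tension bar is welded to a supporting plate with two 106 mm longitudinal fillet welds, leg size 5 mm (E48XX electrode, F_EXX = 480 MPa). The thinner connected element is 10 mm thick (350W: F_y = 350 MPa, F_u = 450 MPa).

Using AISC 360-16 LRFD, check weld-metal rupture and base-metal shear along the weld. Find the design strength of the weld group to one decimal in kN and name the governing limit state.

Weld metal: throat = 0.707×5 = 3.535 mm, L = 2×106 = 212 mm. φR_n = 0.75 × 0.6 × 480 × 3.535 × 212 = 161.9 kN.
Base metal shear (10 mm plate): yield φR_n = 1.0×0.6×350×10×212 = 445.2 kN; rupture φR_n = 0.75×0.6×450×10×212 = 429.3 kN; take 429.3 kN (rupture).
Governing: min(161.9, 429.3) = 161.9 kN → weld metal.

161.9 kN (weld metal governs)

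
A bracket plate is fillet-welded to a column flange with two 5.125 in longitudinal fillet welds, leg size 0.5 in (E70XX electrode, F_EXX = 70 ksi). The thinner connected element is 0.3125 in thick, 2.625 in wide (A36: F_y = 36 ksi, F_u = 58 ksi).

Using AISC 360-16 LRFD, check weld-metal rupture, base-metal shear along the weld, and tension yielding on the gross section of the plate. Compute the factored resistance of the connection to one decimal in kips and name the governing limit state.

26.6 kips (gross-section yield governs)

Weld metal: throat = 0.707×0.5 = 0.3535 in, L = 2×5.125 = 10.25 in. φR_n = 0.75 × 0.6 × 70 × 0.3535 × 10.25 = 114.1 kips.
Base metal shear (0.3125 in plate): yield φR_n = 1.0×0.6×36×0.3125×10.25 = 69.2 kips; rupture φR_n = 0.75×0.6×58×0.3125×10.25 = 83.6 kips; take 69.2 kips (yield).
Tension yield (gross): A_g = 2.625×0.3125 = 0.82031 in². φR_n = 0.90 × 36 × 0.82031 = 26.6 kips.
Governing: min(114.1, 69.2, 26.6) = 26.6 kips → gross-section yield.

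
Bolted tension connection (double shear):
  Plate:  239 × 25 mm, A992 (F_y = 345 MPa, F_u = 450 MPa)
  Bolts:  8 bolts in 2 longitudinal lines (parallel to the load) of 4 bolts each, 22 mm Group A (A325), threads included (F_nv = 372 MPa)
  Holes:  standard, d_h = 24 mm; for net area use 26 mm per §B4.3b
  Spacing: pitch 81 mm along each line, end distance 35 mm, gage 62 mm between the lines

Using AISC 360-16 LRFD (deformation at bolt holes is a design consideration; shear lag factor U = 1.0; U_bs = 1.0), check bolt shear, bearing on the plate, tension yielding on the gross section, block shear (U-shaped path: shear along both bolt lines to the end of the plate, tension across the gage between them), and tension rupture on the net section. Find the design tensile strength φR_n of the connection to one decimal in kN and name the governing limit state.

Bolt shear: A_b = π(22)²/4 = 380.13 mm². φR_n = 0.75 × 372 × 380.13 × 8 × 2 = 1696.9 kN.
Bearing (25 mm plate, F_u = 450 MPa): end bolts L_c = 35 − 24/2 = 23, R_n = min(1.2×23×25×450, 2.4×22×25×450) = 310.5 kN/bolt; interior L_c = 81 − 24 = 57, R_n = 594 kN/bolt. φR_n = 0.75 × (2×310.5 + 6×594) = 3138.8 kN.
Tension yield (gross): A_g = 239×25 = 5975 mm². φR_n = 0.90 × 345 × 5975 = 1855.2 kN.
Block shear: shear path 2×[35+3×81] = 2×278 mm, A_gv = 13900, A_nv = 2×(278 − 3.5×26)×25 = 9350 mm²; tension across gage: (62 − 1×26)×25 = 900 mm². R_n = min(0.6×450×9350, 0.6×345×13900) + 1.0×450×900 = min(2524.5, 2877.3) + 405 = 2929.5 kN. φR_n = 0.75 × 2929.5 = 2197.1 kN.
Tension rupture (net): A_n = (239 − 2×26)×25 = 4675 mm² (U = 1.0, A_e = A_n). φR_n = 0.75 × 450 × 4675 = 1577.8 kN.
Governing: min(1696.9, 3138.8, 1855.2, 2197.1, 1577.8) = 1577.8 kN → net-section rupture.

1577.8 kN (net-section rupture governs)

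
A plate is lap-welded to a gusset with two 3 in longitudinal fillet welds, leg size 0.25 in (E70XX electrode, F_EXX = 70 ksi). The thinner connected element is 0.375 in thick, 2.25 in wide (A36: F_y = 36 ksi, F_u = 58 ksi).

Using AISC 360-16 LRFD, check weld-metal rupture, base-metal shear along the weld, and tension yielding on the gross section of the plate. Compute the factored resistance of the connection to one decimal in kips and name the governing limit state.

Weld metal: throat = 0.707×0.25 = 0.17675 in, L = 2×3 = 6 in. φR_n = 0.75 × 0.6 × 70 × 0.17675 × 6 = 33.4 kips.
Base metal shear (0.375 in plate): yield φR_n = 1.0×0.6×36×0.375×6 = 48.6 kips; rupture φR_n = 0.75×0.6×58×0.375×6 = 58.7 kips; take 48.6 kips (yield).
Tension yield (gross): A_g = 2.25×0.375 = 0.84375 in². φR_n = 0.90 × 36 × 0.84375 = 27.3 kips.
Governing: min(33.4, 48.6, 27.3) = 27.3 kips → gross-section yield.

27.3 kips (gross-section yield governs)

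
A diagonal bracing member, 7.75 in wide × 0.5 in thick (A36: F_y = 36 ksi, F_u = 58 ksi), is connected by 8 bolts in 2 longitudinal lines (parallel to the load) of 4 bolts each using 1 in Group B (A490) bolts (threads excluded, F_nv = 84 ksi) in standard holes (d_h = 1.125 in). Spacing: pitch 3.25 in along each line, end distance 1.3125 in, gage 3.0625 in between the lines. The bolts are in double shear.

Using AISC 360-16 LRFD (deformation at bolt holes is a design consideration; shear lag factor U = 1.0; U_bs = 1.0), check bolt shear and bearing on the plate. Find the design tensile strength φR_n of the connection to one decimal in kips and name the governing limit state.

Bolt shear: A_b = π(1)²/4 = 0.7854 in². φR_n = 0.75 × 84 × 0.7854 × 8 × 2 = 791.7 kips.
Bearing (0.5 in plate, F_u = 58 ksi): end bolts L_c = 1.3125 − 1.125/2 = 0.75, R_n = min(1.2×0.75×0.5×58, 2.4×1×0.5×58) = 26.1 kips/bolt; interior L_c = 3.25 − 1.125 = 2.125, R_n = 69.6 kips/bolt. φR_n = 0.75 × (2×26.1 + 6×69.6) = 352.4 kips.
Governing: min(791.7, 352.4) = 352.4 kips → bearing.

352.4 kips (bearing governs)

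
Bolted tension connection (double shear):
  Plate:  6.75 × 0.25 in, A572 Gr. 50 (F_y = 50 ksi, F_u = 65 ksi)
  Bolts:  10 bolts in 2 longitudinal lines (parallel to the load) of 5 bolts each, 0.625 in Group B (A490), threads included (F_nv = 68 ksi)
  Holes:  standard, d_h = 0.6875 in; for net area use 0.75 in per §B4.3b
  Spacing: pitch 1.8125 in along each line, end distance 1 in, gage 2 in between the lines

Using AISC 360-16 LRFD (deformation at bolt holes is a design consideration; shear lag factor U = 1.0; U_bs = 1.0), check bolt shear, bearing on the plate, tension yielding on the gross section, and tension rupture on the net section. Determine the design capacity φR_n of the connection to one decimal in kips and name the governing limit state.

64.0 kips (net-section rupture governs)

Bolt shear: A_b = π(0.625)²/4 = 0.3068 in². φR_n = 0.75 × 68 × 0.3068 × 10 × 2 = 312.9 kips.
Bearing (0.25 in plate, F_u = 65 ksi): end bolts L_c = 1 − 0.6875/2 = 0.65625, R_n = min(1.2×0.65625×0.25×65, 2.4×0.625×0.25×65) = 12.797 kips/bolt; interior L_c = 1.8125 − 0.6875 = 1.125, R_n = 21.938 kips/bolt. φR_n = 0.75 × (2×12.797 + 8×21.938) = 150.8 kips.
Tension yield (gross): A_g = 6.75×0.25 = 1.6875 in². φR_n = 0.90 × 50 × 1.6875 = 75.9 kips.
Tension rupture (net): A_n = (6.75 − 2×0.75)×0.25 = 1.3125 in² (U = 1.0, A_e = A_n). φR_n = 0.75 × 65 × 1.3125 = 64.0 kips.
Governing: min(312.9, 150.8, 75.9, 64.0) = 64.0 kips → net-section rupture.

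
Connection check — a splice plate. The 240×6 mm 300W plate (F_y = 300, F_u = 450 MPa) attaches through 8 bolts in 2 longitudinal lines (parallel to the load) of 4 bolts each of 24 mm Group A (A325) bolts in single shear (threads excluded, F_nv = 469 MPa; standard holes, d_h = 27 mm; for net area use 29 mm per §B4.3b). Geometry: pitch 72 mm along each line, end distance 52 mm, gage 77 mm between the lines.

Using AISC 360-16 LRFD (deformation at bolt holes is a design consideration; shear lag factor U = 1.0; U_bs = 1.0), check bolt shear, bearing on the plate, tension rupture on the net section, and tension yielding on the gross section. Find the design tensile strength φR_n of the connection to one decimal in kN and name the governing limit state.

368.6 kN (net-section rupture governs)

Bolt shear: A_b = π(24)²/4 = 452.39 mm². φR_n = 0.75 × 469 × 452.39 × 8 × 1 = 1273.0 kN.
Bearing (6 mm plate, F_u = 450 MPa): end bolts L_c = 52 − 27/2 = 38.5, R_n = min(1.2×38.5×6×450, 2.4×24×6×450) = 124.74 kN/bolt; interior L_c = 72 − 27 = 45, R_n = 145.8 kN/bolt. φR_n = 0.75 × (2×124.74 + 6×145.8) = 843.2 kN.
Tension rupture (net): A_n = (240 − 2×29)×6 = 1092 mm² (U = 1.0, A_e = A_n). φR_n = 0.75 × 450 × 1092 = 368.6 kN.
Tension yield (gross): A_g = 240×6 = 1440 mm². φR_n = 0.90 × 300 × 1440 = 388.8 kN.
Governing: min(1273.0, 843.2, 368.6, 388.8) = 368.6 kN → net-section rupture.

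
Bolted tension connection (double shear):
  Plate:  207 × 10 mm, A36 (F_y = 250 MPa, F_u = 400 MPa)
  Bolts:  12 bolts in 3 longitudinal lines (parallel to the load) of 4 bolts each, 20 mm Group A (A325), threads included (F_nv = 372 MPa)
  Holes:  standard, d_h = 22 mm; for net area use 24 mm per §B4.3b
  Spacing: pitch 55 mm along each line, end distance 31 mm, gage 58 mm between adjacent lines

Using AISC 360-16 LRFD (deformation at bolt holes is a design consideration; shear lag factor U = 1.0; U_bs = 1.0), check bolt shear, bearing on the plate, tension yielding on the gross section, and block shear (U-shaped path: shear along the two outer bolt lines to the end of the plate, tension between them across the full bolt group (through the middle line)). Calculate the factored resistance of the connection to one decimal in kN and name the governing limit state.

465.8 kN (gross-section yield governs)

Bolt shear: A_b = π(20)²/4 = 314.16 mm². φR_n = 0.75 × 372 × 314.16 × 12 × 2 = 2103.6 kN.
Bearing (10 mm plate, F_u = 400 MPa): end bolts L_c = 31 − 22/2 = 20, R_n = min(1.2×20×10×400, 2.4×20×10×400) = 96 kN/bolt; interior L_c = 55 − 22 = 33, R_n = 158.4 kN/bolt. φR_n = 0.75 × (3×96 + 9×158.4) = 1285.2 kN.
Tension yield (gross): A_g = 207×10 = 2070 mm². φR_n = 0.90 × 250 × 2070 = 465.8 kN.
Block shear: shear path 2×[31+3×55] = 2×196 mm, A_gv = 3920, A_nv = 2×(196 − 3.5×24)×10 = 2240 mm²; tension across gage: (116 − 2×24)×10 = 680 mm². R_n = min(0.6×400×2240, 0.6×250×3920) + 1.0×400×680 = min(537.6, 588) + 272 = 809.6 kN. φR_n = 0.75 × 809.6 = 607.2 kN.
Governing: min(2103.6, 1285.2, 465.8, 607.2) = 465.8 kN → gross-section yield.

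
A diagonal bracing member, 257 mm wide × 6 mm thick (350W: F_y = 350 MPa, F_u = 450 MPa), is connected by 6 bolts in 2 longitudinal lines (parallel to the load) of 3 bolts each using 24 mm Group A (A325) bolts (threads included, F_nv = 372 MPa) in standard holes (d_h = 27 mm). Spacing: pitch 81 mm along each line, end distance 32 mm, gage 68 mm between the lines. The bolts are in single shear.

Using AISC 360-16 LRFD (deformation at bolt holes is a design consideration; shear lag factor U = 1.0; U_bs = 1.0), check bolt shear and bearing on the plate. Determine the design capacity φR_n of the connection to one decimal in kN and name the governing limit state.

Bolt shear: A_b = π(24)²/4 = 452.39 mm². φR_n = 0.75 × 372 × 452.39 × 6 × 1 = 757.3 kN.
Bearing (6 mm plate, F_u = 450 MPa): end bolts L_c = 32 − 27/2 = 18.5, R_n = min(1.2×18.5×6×450, 2.4×24×6×450) = 59.94 kN/bolt; interior L_c = 81 − 27 = 54, R_n = 155.52 kN/bolt. φR_n = 0.75 × (2×59.94 + 4×155.52) = 556.5 kN.
Governing: min(757.3, 556.5) = 556.5 kN → bearing.

556.5 kN (bearing governs)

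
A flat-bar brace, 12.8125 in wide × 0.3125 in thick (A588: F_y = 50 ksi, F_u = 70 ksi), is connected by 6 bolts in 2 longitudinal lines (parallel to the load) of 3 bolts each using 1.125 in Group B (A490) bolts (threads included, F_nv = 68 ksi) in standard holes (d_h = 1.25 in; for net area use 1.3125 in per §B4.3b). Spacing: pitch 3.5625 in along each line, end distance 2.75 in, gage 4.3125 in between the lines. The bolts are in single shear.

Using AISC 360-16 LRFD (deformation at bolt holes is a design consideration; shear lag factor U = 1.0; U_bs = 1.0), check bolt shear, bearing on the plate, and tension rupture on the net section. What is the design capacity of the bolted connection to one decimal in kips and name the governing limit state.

167.1 kips (net-section rupture governs)

Bolt shear: A_b = π(1.125)²/4 = 0.99402 in². φR_n = 0.75 × 68 × 0.99402 × 6 × 1 = 304.2 kips.
Bearing (0.3125 in plate, F_u = 70 ksi): end bolts L_c = 2.75 − 1.25/2 = 2.125, R_n = min(1.2×2.125×0.3125×70, 2.4×1.125×0.3125×70) = 55.781 kips/bolt; interior L_c = 3.5625 − 1.25 = 2.3125, R_n = 59.063 kips/bolt. φR_n = 0.75 × (2×55.781 + 4×59.063) = 260.9 kips.
Tension rupture (net): A_n = (12.8125 − 2×1.3125)×0.3125 = 3.1836 in² (U = 1.0, A_e = A_n). φR_n = 0.75 × 70 × 3.1836 = 167.1 kips.
Governing: min(304.2, 260.9, 167.1) = 167.1 kips → net-section rupture.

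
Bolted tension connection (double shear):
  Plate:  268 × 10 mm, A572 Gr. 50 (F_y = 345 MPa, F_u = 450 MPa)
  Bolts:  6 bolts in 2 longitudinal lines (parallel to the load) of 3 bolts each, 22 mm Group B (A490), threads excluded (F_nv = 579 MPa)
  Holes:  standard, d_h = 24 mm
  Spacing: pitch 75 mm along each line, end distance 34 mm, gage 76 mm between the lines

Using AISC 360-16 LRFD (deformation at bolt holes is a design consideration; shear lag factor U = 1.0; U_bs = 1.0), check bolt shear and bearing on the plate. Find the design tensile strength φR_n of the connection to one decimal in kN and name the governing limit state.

Bolt shear: A_b = π(22)²/4 = 380.13 mm². φR_n = 0.75 × 579 × 380.13 × 6 × 2 = 1980.9 kN.
Bearing (10 mm plate, F_u = 450 MPa): end bolts L_c = 34 − 24/2 = 22, R_n = min(1.2×22×10×450, 2.4×22×10×450) = 118.8 kN/bolt; interior L_c = 75 − 24 = 51, R_n = 237.6 kN/bolt. φR_n = 0.75 × (2×118.8 + 4×237.6) = 891.0 kN.
Governing: min(1980.9, 891.0) = 891.0 kN → bearing.

891.0 kN (bearing governs)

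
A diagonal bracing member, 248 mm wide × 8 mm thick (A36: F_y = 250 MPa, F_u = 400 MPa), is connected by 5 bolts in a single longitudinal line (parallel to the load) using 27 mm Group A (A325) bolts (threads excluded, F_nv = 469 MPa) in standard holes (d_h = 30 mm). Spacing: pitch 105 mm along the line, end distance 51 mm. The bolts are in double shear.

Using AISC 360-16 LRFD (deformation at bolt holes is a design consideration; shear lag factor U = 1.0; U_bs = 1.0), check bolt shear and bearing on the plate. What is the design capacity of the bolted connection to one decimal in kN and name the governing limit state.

Bolt shear: A_b = π(27)²/4 = 572.56 mm². φR_n = 0.75 × 469 × 572.56 × 5 × 2 = 2014.0 kN.
Bearing (8 mm plate, F_u = 400 MPa): end bolts L_c = 51 − 30/2 = 36, R_n = min(1.2×36×8×400, 2.4×27×8×400) = 138.24 kN/bolt; interior L_c = 105 − 30 = 75, R_n = 207.36 kN/bolt. φR_n = 0.75 × (1×138.24 + 4×207.36) = 725.8 kN.
Governing: min(2014.0, 725.8) = 725.8 kN → bearing.

725.8 kN (bearing governs)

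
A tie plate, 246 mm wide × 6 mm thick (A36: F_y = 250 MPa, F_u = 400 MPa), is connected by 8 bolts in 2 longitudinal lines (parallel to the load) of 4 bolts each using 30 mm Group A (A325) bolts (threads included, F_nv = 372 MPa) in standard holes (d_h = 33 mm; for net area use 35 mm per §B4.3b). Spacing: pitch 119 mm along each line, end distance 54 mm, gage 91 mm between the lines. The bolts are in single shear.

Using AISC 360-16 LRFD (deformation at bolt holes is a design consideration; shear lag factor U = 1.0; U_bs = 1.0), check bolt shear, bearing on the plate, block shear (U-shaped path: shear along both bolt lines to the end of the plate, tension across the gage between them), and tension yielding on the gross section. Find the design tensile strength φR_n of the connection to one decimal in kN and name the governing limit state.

332.1 kN (gross-section yield governs)

Bolt shear: A_b = π(30)²/4 = 706.86 mm². φR_n = 0.75 × 372 × 706.86 × 8 × 1 = 1577.7 kN.
Bearing (6 mm plate, F_u = 400 MPa): end bolts L_c = 54 − 33/2 = 37.5, R_n = min(1.2×37.5×6×400, 2.4×30×6×400) = 108 kN/bolt; interior L_c = 119 − 33 = 86, R_n = 172.8 kN/bolt. φR_n = 0.75 × (2×108 + 6×172.8) = 939.6 kN.
Block shear: shear path 2×[54+3×119] = 2×411 mm, A_gv = 4932, A_nv = 2×(411 − 3.5×35)×6 = 3462 mm²; tension across gage: (91 − 1×35)×6 = 336 mm². R_n = min(0.6×400×3462, 0.6×250×4932) + 1.0×400×336 = min(830.88, 739.8) + 134.4 = 874.2 kN. φR_n = 0.75 × 874.2 = 655.7 kN.
Tension yield (gross): A_g = 246×6 = 1476 mm². φR_n = 0.90 × 250 × 1476 = 332.1 kN.
Governing: min(1577.7, 939.6, 655.7, 332.1) = 332.1 kN → gross-section yield.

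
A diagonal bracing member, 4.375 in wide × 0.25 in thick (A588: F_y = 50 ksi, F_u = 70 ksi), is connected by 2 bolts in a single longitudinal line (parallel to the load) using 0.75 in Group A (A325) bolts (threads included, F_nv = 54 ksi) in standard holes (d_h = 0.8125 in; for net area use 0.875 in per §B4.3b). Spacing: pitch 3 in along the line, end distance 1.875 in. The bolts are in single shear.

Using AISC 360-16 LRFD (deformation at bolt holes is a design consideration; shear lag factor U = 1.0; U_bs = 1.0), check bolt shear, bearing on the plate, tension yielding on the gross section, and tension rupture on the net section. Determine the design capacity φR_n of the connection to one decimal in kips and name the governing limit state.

Bolt shear: A_b = π(0.75)²/4 = 0.44179 in². φR_n = 0.75 × 54 × 0.44179 × 2 × 1 = 35.8 kips.
Bearing (0.25 in plate, F_u = 70 ksi): end bolts L_c = 1.875 − 0.8125/2 = 1.46875, R_n = min(1.2×1.46875×0.25×70, 2.4×0.75×0.25×70) = 30.844 kips/bolt; interior L_c = 3 − 0.8125 = 2.1875, R_n = 31.5 kips/bolt. φR_n = 0.75 × (1×30.844 + 1×31.5) = 46.8 kips.
Tension yield (gross): A_g = 4.375×0.25 = 1.0938 in². φR_n = 0.90 × 50 × 1.0938 = 49.2 kips.
Tension rupture (net): A_n = (4.375 − 1×0.875)×0.25 = 0.875 in² (U = 1.0, A_e = A_n). φR_n = 0.75 × 70 × 0.875 = 45.9 kips.
Governing: min(35.8, 46.8, 49.2, 45.9) = 35.8 kips → bolt shear.

35.8 kips (bolt shear governs)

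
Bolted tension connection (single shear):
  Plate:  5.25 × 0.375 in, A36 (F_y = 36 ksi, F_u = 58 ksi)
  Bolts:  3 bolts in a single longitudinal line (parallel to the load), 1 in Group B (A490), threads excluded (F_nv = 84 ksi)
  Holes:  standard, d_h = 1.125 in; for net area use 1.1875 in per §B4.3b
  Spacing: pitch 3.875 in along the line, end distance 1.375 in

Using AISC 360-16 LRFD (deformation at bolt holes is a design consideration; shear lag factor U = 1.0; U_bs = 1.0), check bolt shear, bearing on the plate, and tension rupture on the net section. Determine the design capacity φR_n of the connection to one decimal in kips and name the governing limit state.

Bolt shear: A_b = π(1)²/4 = 0.7854 in². φR_n = 0.75 × 84 × 0.7854 × 3 × 1 = 148.4 kips.
Bearing (0.375 in plate, F_u = 58 ksi): end bolts L_c = 1.375 − 1.125/2 = 0.8125, R_n = min(1.2×0.8125×0.375×58, 2.4×1×0.375×58) = 21.206 kips/bolt; interior L_c = 3.875 − 1.125 = 2.75, R_n = 52.2 kips/bolt. φR_n = 0.75 × (1×21.206 + 2×52.2) = 94.2 kips.
Tension rupture (net): A_n = (5.25 − 1×1.1875)×0.375 = 1.5234 in² (U = 1.0, A_e = A_n). φR_n = 0.75 × 58 × 1.5234 = 66.3 kips.
Governing: min(148.4, 94.2, 66.3) = 66.3 kips → net-section rupture.

66.3 kips (net-section rupture governs)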